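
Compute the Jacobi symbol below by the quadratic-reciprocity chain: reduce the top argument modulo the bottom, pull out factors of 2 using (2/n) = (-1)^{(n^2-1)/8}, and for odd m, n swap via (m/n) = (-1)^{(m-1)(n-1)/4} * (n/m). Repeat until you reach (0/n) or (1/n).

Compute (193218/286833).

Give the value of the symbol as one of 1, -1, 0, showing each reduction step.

0

factor out 2^1: 193218 = 2^1·96609; with 286833 mod 8 = 1, (2/286833) = +1; sign now +1; continue with (96609/286833)
flip (96609/286833) -> (286833/96609): both odd, 96609 mod 4 = 1, 286833 mod 4 = 1, so the flip contributes +1; sign now +1
(286833/96609): 286833 mod 96609 = 93615, so (286833/96609) = (93615/96609)
flip (93615/96609) -> (96609/93615): both odd, 93615 mod 4 = 3, 96609 mod 4 = 1, so the flip contributes +1; sign now +1
(96609/93615): 96609 mod 93615 = 2994, so (96609/93615) = (2994/93615)
factor out 2^1: 2994 = 2^1·1497; with 93615 mod 8 = 7, (2/93615) = +1; sign now +1; continue with (1497/93615)
flip (1497/93615) -> (93615/1497): both odd, 1497 mod 4 = 1, 93615 mod 4 = 3, so the flip contributes +1; sign now +1
(93615/1497): 93615 mod 1497 = 801, so (93615/1497) = (801/1497)
flip (801/1497) -> (1497/801): both odd, 801 mod 4 = 1, 1497 mod 4 = 1, so the flip contributes +1; sign now +1
(1497/801): 1497 mod 801 = 696, so (1497/801) = (696/801)
factor out 2^3: 696 = 2^3·87; with 801 mod 8 = 1, (2/801) = +1; sign now +1; continue with (87/801)
flip (87/801) -> (801/87): both odd, 87 mod 4 = 3, 801 mod 4 = 1, so the flip contributes +1; sign now +1
(801/87): 801 mod 87 = 18, so (801/87) = (18/87)
factor out 2^1: 18 = 2^1·9; with 87 mod 8 = 7, (2/87) = +1; sign now +1; continue with (9/87)
flip (9/87) -> (87/9): both odd, 9 mod 4 = 1, 87 mod 4 = 3, so the flip contributes +1; sign now +1
(87/9): 87 mod 9 = 6, so (87/9) = (6/9)
factor out 2^1: 6 = 2^1·3; with 9 mod 8 = 1, (2/9) = +1; sign now +1; continue with (3/9)
flip (3/9) -> (9/3): both odd, 3 mod 4 = 3, 9 mod 4 = 1, so the flip contributes +1; sign now +1
(9/3): 9 mod 3 = 0, so (9/3) = (0/3)
reached (0/3); gcd(a, n) > 1, so (0/3) = 0 and the symbol is 0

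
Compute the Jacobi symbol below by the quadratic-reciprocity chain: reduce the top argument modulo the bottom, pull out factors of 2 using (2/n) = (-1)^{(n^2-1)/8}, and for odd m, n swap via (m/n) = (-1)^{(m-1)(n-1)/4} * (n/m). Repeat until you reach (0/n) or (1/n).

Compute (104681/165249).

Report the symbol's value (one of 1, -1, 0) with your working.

reciprocity: (104681/165249) = +1·(165249/104681) since 104681 mod 4 = 1, 165249 mod 4 = 1; sign now +1
(165249/104681) = (60568/104681)   [reduce mod 104681]
60568 = 2^3·7571; (2/104681) = +1 since 104681 mod 8 = 1, so (60568/104681) = (+1)^3·(7571/104681); sign now +1
reciprocity: (7571/104681) = +1·(104681/7571) since 7571 mod 4 = 3, 104681 mod 4 = 1; sign now +1
(104681/7571) = (6258/7571)   [reduce mod 7571]
6258 = 2^1·3129; (2/7571) = -1 since 7571 mod 8 = 3, so (6258/7571) = (-1)^1·(3129/7571); sign now -1
reciprocity: (3129/7571) = +1·(7571/3129) since 3129 mod 4 = 1, 7571 mod 4 = 3; sign now -1
(7571/3129) = (1313/3129)   [reduce mod 3129]
reciprocity: (1313/3129) = +1·(3129/1313) since 1313 mod 4 = 1, 3129 mod 4 = 1; sign now -1
(3129/1313) = (503/1313)   [reduce mod 1313]
reciprocity: (503/1313) = +1·(1313/503) since 503 mod 4 = 3, 1313 mod 4 = 1; sign now -1
(1313/503) = (307/503)   [reduce mod 503]
reciprocity: (307/503) = -1·(503/307) since 307 mod 4 = 3, 503 mod 4 = 3; sign now +1
(503/307) = (196/307)   [reduce mod 307]
196 = 2^2·49; (2/307) = -1 since 307 mod 8 = 3, so (196/307) = (-1)^2·(49/307); sign now +1
reciprocity: (49/307) = +1·(307/49) since 49 mod 4 = 1, 307 mod 4 = 3; sign now +1
(307/49) = (13/49)   [reduce mod 49]
reciprocity: (13/49) = +1·(49/13) since 13 mod 4 = 1, 49 mod 4 = 1; sign now +1
(49/13) = (10/13)   [reduce mod 13]
10 = 2^1·5; (2/13) = -1 since 13 mod 8 = 5, so (10/13) = (-1)^1·(5/13); sign now -1
reciprocity: (5/13) = +1·(13/5) since 5 mod 4 = 1, 13 mod 4 = 1; sign now -1
(13/5) = (3/5)   [reduce mod 5]
reciprocity: (3/5) = +1·(5/3) since 3 mod 4 = 3, 5 mod 4 = 1; sign now -1
(5/3) = (2/3)   [reduce mod 3]
2 = 2^1·1; (2/3) = -1 since 3 mod 8 = 3, so (2/3) = (-1)^1·(1/3); sign now +1
(1/3) = 1; final value = sign = +1

1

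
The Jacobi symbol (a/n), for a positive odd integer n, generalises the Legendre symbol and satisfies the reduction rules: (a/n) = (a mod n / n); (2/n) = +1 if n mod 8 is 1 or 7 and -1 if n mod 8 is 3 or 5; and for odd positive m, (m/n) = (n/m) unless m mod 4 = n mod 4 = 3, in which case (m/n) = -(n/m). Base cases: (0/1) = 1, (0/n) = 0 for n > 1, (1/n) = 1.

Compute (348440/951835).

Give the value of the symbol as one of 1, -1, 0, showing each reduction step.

factor out 2^3: 348440 = 2^3·43555; with 951835 mod 8 = 3, (2/951835) = -1; sign now -1; continue with (43555/951835)
flip (43555/951835) -> (951835/43555): both odd, 43555 mod 4 = 3, 951835 mod 4 = 3, so the flip contributes -1; sign now +1
(951835/43555): 951835 mod 43555 = 37180, so (951835/43555) = (37180/43555)
factor out 2^2: 37180 = 2^2·9295; with 43555 mod 8 = 3, (2/43555) = -1; sign now +1; continue with (9295/43555)
flip (9295/43555) -> (43555/9295): both odd, 9295 mod 4 = 3, 43555 mod 4 = 3, so the flip contributes -1; sign now -1
(43555/9295): 43555 mod 9295 = 6375, so (43555/9295) = (6375/9295)
flip (6375/9295) -> (9295/6375): both odd, 6375 mod 4 = 3, 9295 mod 4 = 3, so the flip contributes -1; sign now +1
(9295/6375): 9295 mod 6375 = 2920, so (9295/6375) = (2920/6375)
factor out 2^3: 2920 = 2^3·365; with 6375 mod 8 = 7, (2/6375) = +1; sign now +1; continue with (365/6375)
flip (365/6375) -> (6375/365): both odd, 365 mod 4 = 1, 6375 mod 4 = 3, so the flip contributes +1; sign now +1
(6375/365): 6375 mod 365 = 170, so (6375/365) = (170/365)
factor out 2^1: 170 = 2^1·85; with 365 mod 8 = 5, (2/365) = -1; sign now -1; continue with (85/365)
flip (85/365) -> (365/85): both odd, 85 mod 4 = 1, 365 mod 4 = 1, so the flip contributes +1; sign now -1
(365/85): 365 mod 85 = 25, so (365/85) = (25/85)
flip (25/85) -> (85/25): both odd, 25 mod 4 = 1, 85 mod 4 = 1, so the flip contributes +1; sign now -1
(85/25): 85 mod 25 = 10, so (85/25) = (10/25)
factor out 2^1: 10 = 2^1·5; with 25 mod 8 = 1, (2/25) = +1; sign now -1; continue with (5/25)
flip (5/25) -> (25/5): both odd, 5 mod 4 = 1, 25 mod 4 = 1, so the flip contributes +1; sign now -1
(25/5): 25 mod 5 = 0, so (25/5) = (0/5)
reached (0/5); gcd(a, n) > 1, so (0/5) = 0 and the symbol is 0

0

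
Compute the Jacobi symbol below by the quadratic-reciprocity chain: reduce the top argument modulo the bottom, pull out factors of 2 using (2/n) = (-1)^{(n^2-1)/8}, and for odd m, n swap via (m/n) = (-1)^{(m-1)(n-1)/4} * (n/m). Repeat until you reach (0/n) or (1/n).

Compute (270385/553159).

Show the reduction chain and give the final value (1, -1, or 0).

-1

flip (270385/553159) -> (553159/270385): both odd, 270385 mod 4 = 1, 553159 mod 4 = 3, so the flip contributes +1; sign now +1
(553159/270385): 553159 mod 270385 = 12389, so (553159/270385) = (12389/270385)
flip (12389/270385) -> (270385/12389): both odd, 12389 mod 4 = 1, 270385 mod 4 = 1, so the flip contributes +1; sign now +1
(270385/12389): 270385 mod 12389 = 10216, so (270385/12389) = (10216/12389)
factor out 2^3: 10216 = 2^3·1277; with 12389 mod 8 = 5, (2/12389) = -1; sign now -1; continue with (1277/12389)
flip (1277/12389) -> (12389/1277): both odd, 1277 mod 4 = 1, 12389 mod 4 = 1, so the flip contributes +1; sign now -1
(12389/1277): 12389 mod 1277 = 896, so (12389/1277) = (896/1277)
factor out 2^7: 896 = 2^7·7; with 1277 mod 8 = 5, (2/1277) = -1; sign now +1; continue with (7/1277)
flip (7/1277) -> (1277/7): both odd, 7 mod 4 = 3, 1277 mod 4 = 1, so the flip contributes +1; sign now +1
(1277/7): 1277 mod 7 = 3, so (1277/7) = (3/7)
flip (3/7) -> (7/3): both odd, 3 mod 4 = 3, 7 mod 4 = 3, so the flip contributes -1; sign now -1
(7/3): 7 mod 3 = 1, so (7/3) = (1/3)
reached (1/3) = 1, so the symbol is -1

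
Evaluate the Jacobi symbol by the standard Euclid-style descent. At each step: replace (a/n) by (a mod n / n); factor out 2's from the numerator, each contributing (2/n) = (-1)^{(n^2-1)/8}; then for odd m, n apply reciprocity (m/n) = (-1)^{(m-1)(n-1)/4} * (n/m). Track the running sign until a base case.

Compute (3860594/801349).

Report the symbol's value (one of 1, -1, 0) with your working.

(3860594/801349): 3860594 mod 801349 = 655198, so (3860594/801349) = (655198/801349)
factor out 2^1: 655198 = 2^1·327599; with 801349 mod 8 = 5, (2/801349) = -1; sign now -1; continue with (327599/801349)
flip (327599/801349) -> (801349/327599): both odd, 327599 mod 4 = 3, 801349 mod 4 = 1, so the flip contributes +1; sign now -1
(801349/327599): 801349 mod 327599 = 146151, so (801349/327599) = (146151/327599)
flip (146151/327599) -> (327599/146151): both odd, 146151 mod 4 = 3, 327599 mod 4 = 3, so the flip contributes -1; sign now +1
(327599/146151): 327599 mod 146151 = 35297, so (327599/146151) = (35297/146151)
flip (35297/146151) -> (146151/35297): both odd, 35297 mod 4 = 1, 146151 mod 4 = 3, so the flip contributes +1; sign now +1
(146151/35297): 146151 mod 35297 = 4963, so (146151/35297) = (4963/35297)
flip (4963/35297) -> (35297/4963): both odd, 4963 mod 4 = 3, 35297 mod 4 = 1, so the flip contributes +1; sign now +1
(35297/4963): 35297 mod 4963 = 556, so (35297/4963) = (556/4963)
factor out 2^2: 556 = 2^2·139; with 4963 mod 8 = 3, (2/4963) = -1; sign now +1; continue with (139/4963)
flip (139/4963) -> (4963/139): both odd, 139 mod 4 = 3, 4963 mod 4 = 3, so the flip contributes -1; sign now -1
(4963/139): 4963 mod 139 = 98, so (4963/139) = (98/139)
factor out 2^1: 98 = 2^1·49; with 139 mod 8 = 3, (2/139) = -1; sign now +1; continue with (49/139)
flip (49/139) -> (139/49): both odd, 49 mod 4 = 1, 139 mod 4 = 3, so the flip contributes +1; sign now +1
(139/49): 139 mod 49 = 41, so (139/49) = (41/49)
flip (41/49) -> (49/41): both odd, 41 mod 4 = 1, 49 mod 4 = 1, so the flip contributes +1; sign now +1
(49/41): 49 mod 41 = 8, so (49/41) = (8/41)
factor out 2^3: 8 = 2^3·1; with 41 mod 8 = 1, (2/41) = +1; sign now +1; continue with (1/41)
reached (1/41) = 1, so the symbol is +1

1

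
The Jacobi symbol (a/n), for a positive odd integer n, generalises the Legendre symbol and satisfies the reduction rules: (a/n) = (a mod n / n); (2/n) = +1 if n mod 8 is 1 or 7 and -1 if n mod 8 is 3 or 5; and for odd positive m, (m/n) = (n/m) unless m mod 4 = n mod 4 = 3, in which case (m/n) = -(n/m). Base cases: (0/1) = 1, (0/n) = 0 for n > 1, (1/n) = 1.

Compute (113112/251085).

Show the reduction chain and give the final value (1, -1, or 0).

113112 = 2^3·14139; (2/251085) = -1 since 251085 mod 8 = 5, so (113112/251085) = (-1)^3·(14139/251085); sign now -1
reciprocity: (14139/251085) = +1·(251085/14139) since 14139 mod 4 = 3, 251085 mod 4 = 1; sign now -1
(251085/14139) = (10722/14139)   [reduce mod 14139]
10722 = 2^1·5361; (2/14139) = -1 since 14139 mod 8 = 3, so (10722/14139) = (-1)^1·(5361/14139); sign now +1
reciprocity: (5361/14139) = +1·(14139/5361) since 5361 mod 4 = 1, 14139 mod 4 = 3; sign now +1
(14139/5361) = (3417/5361)   [reduce mod 5361]
reciprocity: (3417/5361) = +1·(5361/3417) since 3417 mod 4 = 1, 5361 mod 4 = 1; sign now +1
(5361/3417) = (1944/3417)   [reduce mod 3417]
1944 = 2^3·243; (2/3417) = +1 since 3417 mod 8 = 1, so (1944/3417) = (+1)^3·(243/3417); sign now +1
reciprocity: (243/3417) = +1·(3417/243) since 243 mod 4 = 3, 3417 mod 4 = 1; sign now +1
(3417/243) = (15/243)   [reduce mod 243]
reciprocity: (15/243) = -1·(243/15) since 15 mod 4 = 3, 243 mod 4 = 3; sign now -1
(243/15) = (3/15)   [reduce mod 15]
reciprocity: (3/15) = -1·(15/3) since 3 mod 4 = 3, 15 mod 4 = 3; sign now +1
(15/3) = (0/3)   [reduce mod 3]
(0/3) = 0   [gcd(a, n) > 1]; final value = 0

0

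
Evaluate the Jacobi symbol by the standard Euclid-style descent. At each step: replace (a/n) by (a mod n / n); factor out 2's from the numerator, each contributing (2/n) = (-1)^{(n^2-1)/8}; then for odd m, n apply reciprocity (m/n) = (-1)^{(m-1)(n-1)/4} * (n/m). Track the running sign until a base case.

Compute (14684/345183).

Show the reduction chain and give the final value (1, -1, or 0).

factor out 2^2: 14684 = 2^2·3671; with 345183 mod 8 = 7, (2/345183) = +1; sign now +1; continue with (3671/345183)
flip (3671/345183) -> (345183/3671): both odd, 3671 mod 4 = 3, 345183 mod 4 = 3, so the flip contributes -1; sign now -1
(345183/3671): 345183 mod 3671 = 109, so (345183/3671) = (109/3671)
flip (109/3671) -> (3671/109): both odd, 109 mod 4 = 1, 3671 mod 4 = 3, so the flip contributes +1; sign now -1
(3671/109): 3671 mod 109 = 74, so (3671/109) = (74/109)
factor out 2^1: 74 = 2^1·37; with 109 mod 8 = 5, (2/109) = -1; sign now +1; continue with (37/109)
flip (37/109) -> (109/37): both odd, 37 mod 4 = 1, 109 mod 4 = 1, so the flip contributes +1; sign now +1
(109/37): 109 mod 37 = 35, so (109/37) = (35/37)
flip (35/37) -> (37/35): both odd, 35 mod 4 = 3, 37 mod 4 = 1, so the flip contributes +1; sign now +1
(37/35): 37 mod 35 = 2, so (37/35) = (2/35)
factor out 2^1: 2 = 2^1·1; with 35 mod 8 = 3, (2/35) = -1; sign now -1; continue with (1/35)
reached (1/35) = 1, so the symbol is -1

-1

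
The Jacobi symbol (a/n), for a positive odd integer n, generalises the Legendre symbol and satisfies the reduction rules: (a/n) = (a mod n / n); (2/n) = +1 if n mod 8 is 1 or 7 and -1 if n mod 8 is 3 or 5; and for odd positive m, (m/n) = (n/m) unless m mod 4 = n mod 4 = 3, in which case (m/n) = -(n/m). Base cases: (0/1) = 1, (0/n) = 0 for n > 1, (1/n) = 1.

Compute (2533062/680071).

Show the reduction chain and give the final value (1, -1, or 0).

0

(2533062/680071) = (492849/680071)   [reduce mod 680071]
reciprocity: (492849/680071) = +1·(680071/492849) since 492849 mod 4 = 1, 680071 mod 4 = 3; sign now +1
(680071/492849) = (187222/492849)   [reduce mod 492849]
187222 = 2^1·93611; (2/492849) = +1 since 492849 mod 8 = 1, so (187222/492849) = (+1)^1·(93611/492849); sign now +1
reciprocity: (93611/492849) = +1·(492849/93611) since 93611 mod 4 = 3, 492849 mod 4 = 1; sign now +1
(492849/93611) = (24794/93611)   [reduce mod 93611]
24794 = 2^1·12397; (2/93611) = -1 since 93611 mod 8 = 3, so (24794/93611) = (-1)^1·(12397/93611); sign now -1
reciprocity: (12397/93611) = +1·(93611/12397) since 12397 mod 4 = 1, 93611 mod 4 = 3; sign now -1
(93611/12397) = (6832/12397)   [reduce mod 12397]
6832 = 2^4·427; (2/12397) = -1 since 12397 mod 8 = 5, so (6832/12397) = (-1)^4·(427/12397); sign now -1
reciprocity: (427/12397) = +1·(12397/427) since 427 mod 4 = 3, 12397 mod 4 = 1; sign now -1
(12397/427) = (14/427)   [reduce mod 427]
14 = 2^1·7; (2/427) = -1 since 427 mod 8 = 3, so (14/427) = (-1)^1·(7/427); sign now +1
reciprocity: (7/427) = -1·(427/7) since 7 mod 4 = 3, 427 mod 4 = 3; sign now -1
(427/7) = (0/7)   [reduce mod 7]
(0/7) = 0   [gcd(a, n) > 1]; final value = 0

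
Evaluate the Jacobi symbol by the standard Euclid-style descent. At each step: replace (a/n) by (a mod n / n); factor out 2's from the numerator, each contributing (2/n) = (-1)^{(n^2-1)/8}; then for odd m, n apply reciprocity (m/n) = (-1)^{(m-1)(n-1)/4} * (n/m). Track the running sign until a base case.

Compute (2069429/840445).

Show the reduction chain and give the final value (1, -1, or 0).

-1

(2069429/840445) = (388539/840445)   [reduce mod 840445]
reciprocity: (388539/840445) = +1·(840445/388539) since 388539 mod 4 = 3, 840445 mod 4 = 1; sign now +1
(840445/388539) = (63367/388539)   [reduce mod 388539]
reciprocity: (63367/388539) = -1·(388539/63367) since 63367 mod 4 = 3, 388539 mod 4 = 3; sign now -1
(388539/63367) = (8337/63367)   [reduce mod 63367]
reciprocity: (8337/63367) = +1·(63367/8337) since 8337 mod 4 = 1, 63367 mod 4 = 3; sign now -1
(63367/8337) = (5008/8337)   [reduce mod 8337]
5008 = 2^4·313; (2/8337) = +1 since 8337 mod 8 = 1, so (5008/8337) = (+1)^4·(313/8337); sign now -1
reciprocity: (313/8337) = +1·(8337/313) since 313 mod 4 = 1, 8337 mod 4 = 1; sign now -1
(8337/313) = (199/313)   [reduce mod 313]
reciprocity: (199/313) = +1·(313/199) since 199 mod 4 = 3, 313 mod 4 = 1; sign now -1
(313/199) = (114/199)   [reduce mod 199]
114 = 2^1·57; (2/199) = +1 since 199 mod 8 = 7, so (114/199) = (+1)^1·(57/199); sign now -1
reciprocity: (57/199) = +1·(199/57) since 57 mod 4 = 1, 199 mod 4 = 3; sign now -1
(199/57) = (28/57)   [reduce mod 57]
28 = 2^2·7; (2/57) = +1 since 57 mod 8 = 1, so (28/57) = (+1)^2·(7/57); sign now -1
reciprocity: (7/57) = +1·(57/7) since 7 mod 4 = 3, 57 mod 4 = 1; sign now -1
(57/7) = (1/7)   [reduce mod 7]
(1/7) = 1; final value = sign = -1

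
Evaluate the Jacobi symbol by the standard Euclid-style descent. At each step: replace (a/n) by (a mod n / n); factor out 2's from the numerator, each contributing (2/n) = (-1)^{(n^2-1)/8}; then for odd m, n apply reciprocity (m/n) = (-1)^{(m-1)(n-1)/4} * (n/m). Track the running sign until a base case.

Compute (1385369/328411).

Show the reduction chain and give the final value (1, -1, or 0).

-1

(1385369/328411) = (71725/328411)   [reduce mod 328411]
reciprocity: (71725/328411) = +1·(328411/71725) since 71725 mod 4 = 1, 328411 mod 4 = 3; sign now +1
(328411/71725) = (41511/71725)   [reduce mod 71725]
reciprocity: (41511/71725) = +1·(71725/41511) since 41511 mod 4 = 3, 71725 mod 4 = 1; sign now +1
(71725/41511) = (30214/41511)   [reduce mod 41511]
30214 = 2^1·15107; (2/41511) = +1 since 41511 mod 8 = 7, so (30214/41511) = (+1)^1·(15107/41511); sign now +1
reciprocity: (15107/41511) = -1·(41511/15107) since 15107 mod 4 = 3, 41511 mod 4 = 3; sign now -1
(41511/15107) = (11297/15107)   [reduce mod 15107]
reciprocity: (11297/15107) = +1·(15107/11297) since 11297 mod 4 = 1, 15107 mod 4 = 3; sign now -1
(15107/11297) = (3810/11297)   [reduce mod 11297]
3810 = 2^1·1905; (2/11297) = +1 since 11297 mod 8 = 1, so (3810/11297) = (+1)^1·(1905/11297); sign now -1
reciprocity: (1905/11297) = +1·(11297/1905) since 1905 mod 4 = 1, 11297 mod 4 = 1; sign now -1
(11297/1905) = (1772/1905)   [reduce mod 1905]
1772 = 2^2·443; (2/1905) = +1 since 1905 mod 8 = 1, so (1772/1905) = (+1)^2·(443/1905); sign now -1
reciprocity: (443/1905) = +1·(1905/443) since 443 mod 4 = 3, 1905 mod 4 = 1; sign now -1
(1905/443) = (133/443)   [reduce mod 443]
reciprocity: (133/443) = +1·(443/133) since 133 mod 4 = 1, 443 mod 4 = 3; sign now -1
(443/133) = (44/133)   [reduce mod 133]
44 = 2^2·11; (2/133) = -1 since 133 mod 8 = 5, so (44/133) = (-1)^2·(11/133); sign now -1
reciprocity: (11/133) = +1·(133/11) since 11 mod 4 = 3, 133 mod 4 = 1; sign now -1
(133/11) = (1/11)   [reduce mod 11]
(1/11) = 1; final value = sign = -1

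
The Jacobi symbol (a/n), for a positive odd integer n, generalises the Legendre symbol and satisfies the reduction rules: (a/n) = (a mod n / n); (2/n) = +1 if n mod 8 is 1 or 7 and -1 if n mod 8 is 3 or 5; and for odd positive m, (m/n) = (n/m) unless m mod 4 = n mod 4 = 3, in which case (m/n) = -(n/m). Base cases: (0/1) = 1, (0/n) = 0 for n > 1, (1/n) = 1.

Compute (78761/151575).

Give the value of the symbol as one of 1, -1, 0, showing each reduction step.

1

reciprocity: (78761/151575) = +1·(151575/78761) since 78761 mod 4 = 1, 151575 mod 4 = 3; sign now +1
(151575/78761) = (72814/78761)   [reduce mod 78761]
72814 = 2^1·36407; (2/78761) = +1 since 78761 mod 8 = 1, so (72814/78761) = (+1)^1·(36407/78761); sign now +1
reciprocity: (36407/78761) = +1·(78761/36407) since 36407 mod 4 = 3, 78761 mod 4 = 1; sign now +1
(78761/36407) = (5947/36407)   [reduce mod 36407]
reciprocity: (5947/36407) = -1·(36407/5947) since 5947 mod 4 = 3, 36407 mod 4 = 3; sign now -1
(36407/5947) = (725/5947)   [reduce mod 5947]
reciprocity: (725/5947) = +1·(5947/725) since 725 mod 4 = 1, 5947 mod 4 = 3; sign now -1
(5947/725) = (147/725)   [reduce mod 725]
reciprocity: (147/725) = +1·(725/147) since 147 mod 4 = 3, 725 mod 4 = 1; sign now -1
(725/147) = (137/147)   [reduce mod 147]
reciprocity: (137/147) = +1·(147/137) since 137 mod 4 = 1, 147 mod 4 = 3; sign now -1
(147/137) = (10/137)   [reduce mod 137]
10 = 2^1·5; (2/137) = +1 since 137 mod 8 = 1, so (10/137) = (+1)^1·(5/137); sign now -1
reciprocity: (5/137) = +1·(137/5) since 5 mod 4 = 1, 137 mod 4 = 1; sign now -1
(137/5) = (2/5)   [reduce mod 5]
2 = 2^1·1; (2/5) = -1 since 5 mod 8 = 5, so (2/5) = (-1)^1·(1/5); sign now +1
(1/5) = 1; final value = sign = +1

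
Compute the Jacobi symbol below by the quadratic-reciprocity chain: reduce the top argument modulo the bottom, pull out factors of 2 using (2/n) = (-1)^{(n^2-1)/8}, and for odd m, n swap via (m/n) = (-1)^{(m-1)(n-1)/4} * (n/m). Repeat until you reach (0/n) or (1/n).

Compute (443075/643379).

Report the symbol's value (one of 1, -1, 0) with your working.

reciprocity: (443075/643379) = -1·(643379/443075) since 443075 mod 4 = 3, 643379 mod 4 = 3; sign now -1
(643379/443075) = (200304/443075)   [reduce mod 443075]
200304 = 2^4·12519; (2/443075) = -1 since 443075 mod 8 = 3, so (200304/443075) = (-1)^4·(12519/443075); sign now -1
reciprocity: (12519/443075) = -1·(443075/12519) since 12519 mod 4 = 3, 443075 mod 4 = 3; sign now +1
(443075/12519) = (4910/12519)   [reduce mod 12519]
4910 = 2^1·2455; (2/12519) = +1 since 12519 mod 8 = 7, so (4910/12519) = (+1)^1·(2455/12519); sign now +1
reciprocity: (2455/12519) = -1·(12519/2455) since 2455 mod 4 = 3, 12519 mod 4 = 3; sign now -1
(12519/2455) = (244/2455)   [reduce mod 2455]
244 = 2^2·61; (2/2455) = +1 since 2455 mod 8 = 7, so (244/2455) = (+1)^2·(61/2455); sign now -1
reciprocity: (61/2455) = +1·(2455/61) since 61 mod 4 = 1, 2455 mod 4 = 3; sign now -1
(2455/61) = (15/61)   [reduce mod 61]
reciprocity: (15/61) = +1·(61/15) since 15 mod 4 = 3, 61 mod 4 = 1; sign now -1
(61/15) = (1/15)   [reduce mod 15]
(1/15) = 1; final value = sign = -1

-1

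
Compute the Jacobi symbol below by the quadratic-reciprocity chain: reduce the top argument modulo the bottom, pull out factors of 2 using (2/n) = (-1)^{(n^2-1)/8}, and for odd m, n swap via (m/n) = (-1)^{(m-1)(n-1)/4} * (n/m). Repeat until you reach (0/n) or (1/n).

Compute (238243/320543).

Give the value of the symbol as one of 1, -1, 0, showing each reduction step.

reciprocity: (238243/320543) = -1·(320543/238243) since 238243 mod 4 = 3, 320543 mod 4 = 3; sign now -1
(320543/238243) = (82300/238243)   [reduce mod 238243]
82300 = 2^2·20575; (2/238243) = -1 since 238243 mod 8 = 3, so (82300/238243) = (-1)^2·(20575/238243); sign now -1
reciprocity: (20575/238243) = -1·(238243/20575) since 20575 mod 4 = 3, 238243 mod 4 = 3; sign now +1
(238243/20575) = (11918/20575)   [reduce mod 20575]
11918 = 2^1·5959; (2/20575) = +1 since 20575 mod 8 = 7, so (11918/20575) = (+1)^1·(5959/20575); sign now +1
reciprocity: (5959/20575) = -1·(20575/5959) since 5959 mod 4 = 3, 20575 mod 4 = 3; sign now -1
(20575/5959) = (2698/5959)   [reduce mod 5959]
2698 = 2^1·1349; (2/5959) = +1 since 5959 mod 8 = 7, so (2698/5959) = (+1)^1·(1349/5959); sign now -1
reciprocity: (1349/5959) = +1·(5959/1349) since 1349 mod 4 = 1, 5959 mod 4 = 3; sign now -1
(5959/1349) = (563/1349)   [reduce mod 1349]
reciprocity: (563/1349) = +1·(1349/563) since 563 mod 4 = 3, 1349 mod 4 = 1; sign now -1
(1349/563) = (223/563)   [reduce mod 563]
reciprocity: (223/563) = -1·(563/223) since 223 mod 4 = 3, 563 mod 4 = 3; sign now +1
(563/223) = (117/223)   [reduce mod 223]
reciprocity: (117/223) = +1·(223/117) since 117 mod 4 = 1, 223 mod 4 = 3; sign now +1
(223/117) = (106/117)   [reduce mod 117]
106 = 2^1·53; (2/117) = -1 since 117 mod 8 = 5, so (106/117) = (-1)^1·(53/117); sign now -1
reciprocity: (53/117) = +1·(117/53) since 53 mod 4 = 1, 117 mod 4 = 1; sign now -1
(117/53) = (11/53)   [reduce mod 53]
reciprocity: (11/53) = +1·(53/11) since 11 mod 4 = 3, 53 mod 4 = 1; sign now -1
(53/11) = (9/11)   [reduce mod 11]
reciprocity: (9/11) = +1·(11/9) since 9 mod 4 = 1, 11 mod 4 = 3; sign now -1
(11/9) = (2/9)   [reduce mod 9]
2 = 2^1·1; (2/9) = +1 since 9 mod 8 = 1, so (2/9) = (+1)^1·(1/9); sign now -1
(1/9) = 1; final value = sign = -1

-1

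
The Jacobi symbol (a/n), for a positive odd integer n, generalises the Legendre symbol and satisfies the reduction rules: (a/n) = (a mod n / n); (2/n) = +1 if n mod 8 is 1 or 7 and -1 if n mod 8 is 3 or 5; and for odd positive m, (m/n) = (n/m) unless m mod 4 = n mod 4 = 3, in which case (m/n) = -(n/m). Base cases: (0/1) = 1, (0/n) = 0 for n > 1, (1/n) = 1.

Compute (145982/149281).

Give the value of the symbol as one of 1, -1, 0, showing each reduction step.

1

145982 = 2^1·72991; (2/149281) = +1 since 149281 mod 8 = 1, so (145982/149281) = (+1)^1·(72991/149281); sign now +1
reciprocity: (72991/149281) = +1·(149281/72991) since 72991 mod 4 = 3, 149281 mod 4 = 1; sign now +1
(149281/72991) = (3299/72991)   [reduce mod 72991]
reciprocity: (3299/72991) = -1·(72991/3299) since 3299 mod 4 = 3, 72991 mod 4 = 3; sign now -1
(72991/3299) = (413/3299)   [reduce mod 3299]
reciprocity: (413/3299) = +1·(3299/413) since 413 mod 4 = 1, 3299 mod 4 = 3; sign now -1
(3299/413) = (408/413)   [reduce mod 413]
408 = 2^3·51; (2/413) = -1 since 413 mod 8 = 5, so (408/413) = (-1)^3·(51/413); sign now +1
reciprocity: (51/413) = +1·(413/51) since 51 mod 4 = 3, 413 mod 4 = 1; sign now +1
(413/51) = (5/51)   [reduce mod 51]
reciprocity: (5/51) = +1·(51/5) since 5 mod 4 = 1, 51 mod 4 = 3; sign now +1
(51/5) = (1/5)   [reduce mod 5]
(1/5) = 1; final value = sign = +1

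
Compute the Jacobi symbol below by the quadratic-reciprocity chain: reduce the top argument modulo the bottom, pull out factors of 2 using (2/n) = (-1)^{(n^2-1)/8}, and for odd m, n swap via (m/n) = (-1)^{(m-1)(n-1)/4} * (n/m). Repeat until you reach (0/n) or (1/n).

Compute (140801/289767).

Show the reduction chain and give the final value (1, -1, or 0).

1

flip (140801/289767) -> (289767/140801): both odd, 140801 mod 4 = 1, 289767 mod 4 = 3, so the flip contributes +1; sign now +1
(289767/140801): 289767 mod 140801 = 8165, so (289767/140801) = (8165/140801)
flip (8165/140801) -> (140801/8165): both odd, 8165 mod 4 = 1, 140801 mod 4 = 1, so the flip contributes +1; sign now +1
(140801/8165): 140801 mod 8165 = 1996, so (140801/8165) = (1996/8165)
factor out 2^2: 1996 = 2^2·499; with 8165 mod 8 = 5, (2/8165) = -1; sign now +1; continue with (499/8165)
flip (499/8165) -> (8165/499): both odd, 499 mod 4 = 3, 8165 mod 4 = 1, so the flip contributes +1; sign now +1
(8165/499): 8165 mod 499 = 181, so (8165/499) = (181/499)
flip (181/499) -> (499/181): both odd, 181 mod 4 = 1, 499 mod 4 = 3, so the flip contributes +1; sign now +1
(499/181): 499 mod 181 = 137, so (499/181) = (137/181)
flip (137/181) -> (181/137): both odd, 137 mod 4 = 1, 181 mod 4 = 1, so the flip contributes +1; sign now +1
(181/137): 181 mod 137 = 44, so (181/137) = (44/137)
factor out 2^2: 44 = 2^2·11; with 137 mod 8 = 1, (2/137) = +1; sign now +1; continue with (11/137)
flip (11/137) -> (137/11): both odd, 11 mod 4 = 3, 137 mod 4 = 1, so the flip contributes +1; sign now +1
(137/11): 137 mod 11 = 5, so (137/11) = (5/11)
flip (5/11) -> (11/5): both odd, 5 mod 4 = 1, 11 mod 4 = 3, so the flip contributes +1; sign now +1
(11/5): 11 mod 5 = 1, so (11/5) = (1/5)
reached (1/5) = 1, so the symbol is +1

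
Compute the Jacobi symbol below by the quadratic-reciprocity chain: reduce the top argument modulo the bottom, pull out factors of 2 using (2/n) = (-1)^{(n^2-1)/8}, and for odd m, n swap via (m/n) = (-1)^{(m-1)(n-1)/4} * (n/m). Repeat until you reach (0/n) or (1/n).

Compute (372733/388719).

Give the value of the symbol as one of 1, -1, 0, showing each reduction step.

flip (372733/388719) -> (388719/372733): both odd, 372733 mod 4 = 1, 388719 mod 4 = 3, so the flip contributes +1; sign now +1
(388719/372733): 388719 mod 372733 = 15986, so (388719/372733) = (15986/372733)
factor out 2^1: 15986 = 2^1·7993; with 372733 mod 8 = 5, (2/372733) = -1; sign now -1; continue with (7993/372733)
flip (7993/372733) -> (372733/7993): both odd, 7993 mod 4 = 1, 372733 mod 4 = 1, so the flip contributes +1; sign now -1
(372733/7993): 372733 mod 7993 = 5055, so (372733/7993) = (5055/7993)
flip (5055/7993) -> (7993/5055): both odd, 5055 mod 4 = 3, 7993 mod 4 = 1, so the flip contributes +1; sign now -1
(7993/5055): 7993 mod 5055 = 2938, so (7993/5055) = (2938/5055)
factor out 2^1: 2938 = 2^1·1469; with 5055 mod 8 = 7, (2/5055) = +1; sign now -1; continue with (1469/5055)
flip (1469/5055) -> (5055/1469): both odd, 1469 mod 4 = 1, 5055 mod 4 = 3, so the flip contributes +1; sign now -1
(5055/1469): 5055 mod 1469 = 648, so (5055/1469) = (648/1469)
factor out 2^3: 648 = 2^3·81; with 1469 mod 8 = 5, (2/1469) = -1; sign now +1; continue with (81/1469)
flip (81/1469) -> (1469/81): both odd, 81 mod 4 = 1, 1469 mod 4 = 1, so the flip contributes +1; sign now +1
(1469/81): 1469 mod 81 = 11, so (1469/81) = (11/81)
flip (11/81) -> (81/11): both odd, 11 mod 4 = 3, 81 mod 4 = 1, so the flip contributes +1; sign now +1
(81/11): 81 mod 11 = 4, so (81/11) = (4/11)
factor out 2^2: 4 = 2^2·1; with 11 mod 8 = 3, (2/11) = -1; sign now +1; continue with (1/11)
reached (1/11) = 1, so the symbol is +1

1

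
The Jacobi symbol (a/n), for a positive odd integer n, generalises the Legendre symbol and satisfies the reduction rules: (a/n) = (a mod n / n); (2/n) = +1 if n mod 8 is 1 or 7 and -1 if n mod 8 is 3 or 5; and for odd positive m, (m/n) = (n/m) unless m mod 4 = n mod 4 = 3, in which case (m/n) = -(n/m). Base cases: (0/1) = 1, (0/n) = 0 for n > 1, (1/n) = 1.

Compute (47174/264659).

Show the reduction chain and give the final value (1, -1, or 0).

-1

47174 = 2^1·23587; (2/264659) = -1 since 264659 mod 8 = 3, so (47174/264659) = (-1)^1·(23587/264659); sign now -1
reciprocity: (23587/264659) = -1·(264659/23587) since 23587 mod 4 = 3, 264659 mod 4 = 3; sign now +1
(264659/23587) = (5202/23587)   [reduce mod 23587]
5202 = 2^1·2601; (2/23587) = -1 since 23587 mod 8 = 3, so (5202/23587) = (-1)^1·(2601/23587); sign now -1
reciprocity: (2601/23587) = +1·(23587/2601) since 2601 mod 4 = 1, 23587 mod 4 = 3; sign now -1
(23587/2601) = (178/2601)   [reduce mod 2601]
178 = 2^1·89; (2/2601) = +1 since 2601 mod 8 = 1, so (178/2601) = (+1)^1·(89/2601); sign now -1
reciprocity: (89/2601) = +1·(2601/89) since 89 mod 4 = 1, 2601 mod 4 = 1; sign now -1
(2601/89) = (20/89)   [reduce mod 89]
20 = 2^2·5; (2/89) = +1 since 89 mod 8 = 1, so (20/89) = (+1)^2·(5/89); sign now -1
reciprocity: (5/89) = +1·(89/5) since 5 mod 4 = 1, 89 mod 4 = 1; sign now -1
(89/5) = (4/5)   [reduce mod 5]
4 = 2^2·1; (2/5) = -1 since 5 mod 8 = 5, so (4/5) = (-1)^2·(1/5); sign now -1
(1/5) = 1; final value = sign = -1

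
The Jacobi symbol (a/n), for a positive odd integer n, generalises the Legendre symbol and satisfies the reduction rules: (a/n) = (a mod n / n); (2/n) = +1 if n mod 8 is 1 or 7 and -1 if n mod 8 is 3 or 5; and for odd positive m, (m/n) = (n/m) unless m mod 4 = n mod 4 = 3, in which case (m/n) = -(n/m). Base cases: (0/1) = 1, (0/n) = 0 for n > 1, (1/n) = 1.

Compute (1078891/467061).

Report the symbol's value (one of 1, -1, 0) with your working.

(1078891/467061): 1078891 mod 467061 = 144769, so (1078891/467061) = (144769/467061)
flip (144769/467061) -> (467061/144769): both odd, 144769 mod 4 = 1, 467061 mod 4 = 1, so the flip contributes +1; sign now +1
(467061/144769): 467061 mod 144769 = 32754, so (467061/144769) = (32754/144769)
factor out 2^1: 32754 = 2^1·16377; with 144769 mod 8 = 1, (2/144769) = +1; sign now +1; continue with (16377/144769)
flip (16377/144769) -> (144769/16377): both odd, 16377 mod 4 = 1, 144769 mod 4 = 1, so the flip contributes +1; sign now +1
(144769/16377): 144769 mod 16377 = 13753, so (144769/16377) = (13753/16377)
flip (13753/16377) -> (16377/13753): both odd, 13753 mod 4 = 1, 16377 mod 4 = 1, so the flip contributes +1; sign now +1
(16377/13753): 16377 mod 13753 = 2624, so (16377/13753) = (2624/13753)
factor out 2^6: 2624 = 2^6·41; with 13753 mod 8 = 1, (2/13753) = +1; sign now +1; continue with (41/13753)
flip (41/13753) -> (13753/41): both odd, 41 mod 4 = 1, 13753 mod 4 = 1, so the flip contributes +1; sign now +1
(13753/41): 13753 mod 41 = 18, so (13753/41) = (18/41)
factor out 2^1: 18 = 2^1·9; with 41 mod 8 = 1, (2/41) = +1; sign now +1; continue with (9/41)
flip (9/41) -> (41/9): both odd, 9 mod 4 = 1, 41 mod 4 = 1, so the flip contributes +1; sign now +1
(41/9): 41 mod 9 = 5, so (41/9) = (5/9)
flip (5/9) -> (9/5): both odd, 5 mod 4 = 1, 9 mod 4 = 1, so the flip contributes +1; sign now +1
(9/5): 9 mod 5 = 4, so (9/5) = (4/5)
factor out 2^2: 4 = 2^2·1; with 5 mod 8 = 5, (2/5) = -1; sign now +1; continue with (1/5)
reached (1/5) = 1, so the symbol is +1

1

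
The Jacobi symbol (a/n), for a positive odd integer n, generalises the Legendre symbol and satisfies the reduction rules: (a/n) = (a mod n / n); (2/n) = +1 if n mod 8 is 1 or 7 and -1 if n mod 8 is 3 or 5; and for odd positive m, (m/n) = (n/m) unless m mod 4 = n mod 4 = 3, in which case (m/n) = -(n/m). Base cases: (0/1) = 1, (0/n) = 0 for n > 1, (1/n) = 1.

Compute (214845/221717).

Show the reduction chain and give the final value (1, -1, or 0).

reciprocity: (214845/221717) = +1·(221717/214845) since 214845 mod 4 = 1, 221717 mod 4 = 1; sign now +1
(221717/214845) = (6872/214845)   [reduce mod 214845]
6872 = 2^3·859; (2/214845) = -1 since 214845 mod 8 = 5, so (6872/214845) = (-1)^3·(859/214845); sign now -1
reciprocity: (859/214845) = +1·(214845/859) since 859 mod 4 = 3, 214845 mod 4 = 1; sign now -1
(214845/859) = (95/859)   [reduce mod 859]
reciprocity: (95/859) = -1·(859/95) since 95 mod 4 = 3, 859 mod 4 = 3; sign now +1
(859/95) = (4/95)   [reduce mod 95]
4 = 2^2·1; (2/95) = +1 since 95 mod 8 = 7, so (4/95) = (+1)^2·(1/95); sign now +1
(1/95) = 1; final value = sign = +1

1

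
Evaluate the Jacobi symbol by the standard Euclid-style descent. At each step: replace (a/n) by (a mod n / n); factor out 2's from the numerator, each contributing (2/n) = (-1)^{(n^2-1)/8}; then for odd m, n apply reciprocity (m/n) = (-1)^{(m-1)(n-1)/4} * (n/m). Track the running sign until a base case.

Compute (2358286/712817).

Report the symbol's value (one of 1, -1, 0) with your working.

0

(2358286/712817): 2358286 mod 712817 = 219835, so (2358286/712817) = (219835/712817)
flip (219835/712817) -> (712817/219835): both odd, 219835 mod 4 = 3, 712817 mod 4 = 1, so the flip contributes +1; sign now +1
(712817/219835): 712817 mod 219835 = 53312, so (712817/219835) = (53312/219835)
factor out 2^6: 53312 = 2^6·833; with 219835 mod 8 = 3, (2/219835) = -1; sign now +1; continue with (833/219835)
flip (833/219835) -> (219835/833): both odd, 833 mod 4 = 1, 219835 mod 4 = 3, so the flip contributes +1; sign now +1
(219835/833): 219835 mod 833 = 756, so (219835/833) = (756/833)
factor out 2^2: 756 = 2^2·189; with 833 mod 8 = 1, (2/833) = +1; sign now +1; continue with (189/833)
flip (189/833) -> (833/189): both odd, 189 mod 4 = 1, 833 mod 4 = 1, so the flip contributes +1; sign now +1
(833/189): 833 mod 189 = 77, so (833/189) = (77/189)
flip (77/189) -> (189/77): both odd, 77 mod 4 = 1, 189 mod 4 = 1, so the flip contributes +1; sign now +1
(189/77): 189 mod 77 = 35, so (189/77) = (35/77)
flip (35/77) -> (77/35): both odd, 35 mod 4 = 3, 77 mod 4 = 1, so the flip contributes +1; sign now +1
(77/35): 77 mod 35 = 7, so (77/35) = (7/35)
flip (7/35) -> (35/7): both odd, 7 mod 4 = 3, 35 mod 4 = 3, so the flip contributes -1; sign now -1
(35/7): 35 mod 7 = 0, so (35/7) = (0/7)
reached (0/7); gcd(a, n) > 1, so (0/7) = 0 and the symbol is 0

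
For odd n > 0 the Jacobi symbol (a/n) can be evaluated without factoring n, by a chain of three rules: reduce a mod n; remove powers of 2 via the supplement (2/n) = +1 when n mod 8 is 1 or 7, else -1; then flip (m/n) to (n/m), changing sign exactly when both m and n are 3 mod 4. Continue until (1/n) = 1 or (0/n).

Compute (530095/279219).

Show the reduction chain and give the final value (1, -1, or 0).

-1

(530095/279219) = (250876/279219)   [reduce mod 279219]
250876 = 2^2·62719; (2/279219) = -1 since 279219 mod 8 = 3, so (250876/279219) = (-1)^2·(62719/279219); sign now +1
reciprocity: (62719/279219) = -1·(279219/62719) since 62719 mod 4 = 3, 279219 mod 4 = 3; sign now -1
(279219/62719) = (28343/62719)   [reduce mod 62719]
reciprocity: (28343/62719) = -1·(62719/28343) since 28343 mod 4 = 3, 62719 mod 4 = 3; sign now +1
(62719/28343) = (6033/28343)   [reduce mod 28343]
reciprocity: (6033/28343) = +1·(28343/6033) since 6033 mod 4 = 1, 28343 mod 4 = 3; sign now +1
(28343/6033) = (4211/6033)   [reduce mod 6033]
reciprocity: (4211/6033) = +1·(6033/4211) since 4211 mod 4 = 3, 6033 mod 4 = 1; sign now +1
(6033/4211) = (1822/4211)   [reduce mod 4211]
1822 = 2^1·911; (2/4211) = -1 since 4211 mod 8 = 3, so (1822/4211) = (-1)^1·(911/4211); sign now -1
reciprocity: (911/4211) = -1·(4211/911) since 911 mod 4 = 3, 4211 mod 4 = 3; sign now +1
(4211/911) = (567/911)   [reduce mod 911]
reciprocity: (567/911) = -1·(911/567) since 567 mod 4 = 3, 911 mod 4 = 3; sign now -1
(911/567) = (344/567)   [reduce mod 567]
344 = 2^3·43; (2/567) = +1 since 567 mod 8 = 7, so (344/567) = (+1)^3·(43/567); sign now -1
reciprocity: (43/567) = -1·(567/43) since 43 mod 4 = 3, 567 mod 4 = 3; sign now +1
(567/43) = (8/43)   [reduce mod 43]
8 = 2^3·1; (2/43) = -1 since 43 mod 8 = 3, so (8/43) = (-1)^3·(1/43); sign now -1
(1/43) = 1; final value = sign = -1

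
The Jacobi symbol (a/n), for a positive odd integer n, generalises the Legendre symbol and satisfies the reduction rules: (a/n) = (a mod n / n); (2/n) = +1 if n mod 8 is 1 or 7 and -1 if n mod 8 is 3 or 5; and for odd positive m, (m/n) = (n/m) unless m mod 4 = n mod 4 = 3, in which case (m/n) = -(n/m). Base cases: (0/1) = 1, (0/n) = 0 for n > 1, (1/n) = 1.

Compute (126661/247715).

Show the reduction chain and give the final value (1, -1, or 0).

1

flip (126661/247715) -> (247715/126661): both odd, 126661 mod 4 = 1, 247715 mod 4 = 3, so the flip contributes +1; sign now +1
(247715/126661): 247715 mod 126661 = 121054, so (247715/126661) = (121054/126661)
factor out 2^1: 121054 = 2^1·60527; with 126661 mod 8 = 5, (2/126661) = -1; sign now -1; continue with (60527/126661)
flip (60527/126661) -> (126661/60527): both odd, 60527 mod 4 = 3, 126661 mod 4 = 1, so the flip contributes +1; sign now -1
(126661/60527): 126661 mod 60527 = 5607, so (126661/60527) = (5607/60527)
flip (5607/60527) -> (60527/5607): both odd, 5607 mod 4 = 3, 60527 mod 4 = 3, so the flip contributes -1; sign now +1
(60527/5607): 60527 mod 5607 = 4457, so (60527/5607) = (4457/5607)
flip (4457/5607) -> (5607/4457): both odd, 4457 mod 4 = 1, 5607 mod 4 = 3, so the flip contributes +1; sign now +1
(5607/4457): 5607 mod 4457 = 1150, so (5607/4457) = (1150/4457)
factor out 2^1: 1150 = 2^1·575; with 4457 mod 8 = 1, (2/4457) = +1; sign now +1; continue with (575/4457)
flip (575/4457) -> (4457/575): both odd, 575 mod 4 = 3, 4457 mod 4 = 1, so the flip contributes +1; sign now +1
(4457/575): 4457 mod 575 = 432, so (4457/575) = (432/575)
factor out 2^4: 432 = 2^4·27; with 575 mod 8 = 7, (2/575) = +1; sign now +1; continue with (27/575)
flip (27/575) -> (575/27): both odd, 27 mod 4 = 3, 575 mod 4 = 3, so the flip contributes -1; sign now -1
(575/27): 575 mod 27 = 8, so (575/27) = (8/27)
factor out 2^3: 8 = 2^3·1; with 27 mod 8 = 3, (2/27) = -1; sign now +1; continue with (1/27)
reached (1/27) = 1, so the symbol is +1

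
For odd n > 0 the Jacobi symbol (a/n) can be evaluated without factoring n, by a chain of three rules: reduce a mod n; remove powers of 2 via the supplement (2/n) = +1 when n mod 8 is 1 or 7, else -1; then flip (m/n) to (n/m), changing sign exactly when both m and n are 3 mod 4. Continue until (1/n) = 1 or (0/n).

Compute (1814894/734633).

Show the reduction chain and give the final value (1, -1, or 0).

(1814894/734633): 1814894 mod 734633 = 345628, so (1814894/734633) = (345628/734633)
factor out 2^2: 345628 = 2^2·86407; with 734633 mod 8 = 1, (2/734633) = +1; sign now +1; continue with (86407/734633)
flip (86407/734633) -> (734633/86407): both odd, 86407 mod 4 = 3, 734633 mod 4 = 1, so the flip contributes +1; sign now +1
(734633/86407): 734633 mod 86407 = 43377, so (734633/86407) = (43377/86407)
flip (43377/86407) -> (86407/43377): both odd, 43377 mod 4 = 1, 86407 mod 4 = 3, so the flip contributes +1; sign now +1
(86407/43377): 86407 mod 43377 = 43030, so (86407/43377) = (43030/43377)
factor out 2^1: 43030 = 2^1·21515; with 43377 mod 8 = 1, (2/43377) = +1; sign now +1; continue with (21515/43377)
flip (21515/43377) -> (43377/21515): both odd, 21515 mod 4 = 3, 43377 mod 4 = 1, so the flip contributes +1; sign now +1
(43377/21515): 43377 mod 21515 = 347, so (43377/21515) = (347/21515)
flip (347/21515) -> (21515/347): both odd, 347 mod 4 = 3, 21515 mod 4 = 3, so the flip contributes -1; sign now -1
(21515/347): 21515 mod 347 = 1, so (21515/347) = (1/347)
reached (1/347) = 1, so the symbol is -1

-1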